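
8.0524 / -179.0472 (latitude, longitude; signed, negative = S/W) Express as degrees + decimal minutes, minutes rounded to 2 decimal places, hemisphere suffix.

Lat: fractional part 0.052400 → 3.1440 minutes
Longitude is negative → W; |value| = 179.047200
Longitude: minutes = (179.047200 − 179) × 60 = 2.8320

8° 3.14′ N, 179° 2.83′ W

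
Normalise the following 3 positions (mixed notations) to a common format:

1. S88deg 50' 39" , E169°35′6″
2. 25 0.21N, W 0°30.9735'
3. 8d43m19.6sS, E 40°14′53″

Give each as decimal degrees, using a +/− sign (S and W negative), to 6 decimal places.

1. -88.844167, 169.585000
2. 25.003500, -0.516225
3. -8.722111, 40.248056

Point 1:
  φ: 88° + 50/60 + 39/3600 = 88 + 0.833333 + 0.010833 = 88.8441667
  S → negative
  λ: 169° + 35/60 + 6/3600 = 169 + 0.583333 + 0.001667 = 169.5850000
  E ⇒ keep positive
Point 2:
  Lat: 0.21′ = 0.003500°; total 25.0035000
  N ⇒ keep positive
  Longitude: 30.9735′ = 0.516225°; total 0.5162250
  hemisphere W, so the sign is −
Point 3:
  Latitude: 43′ + 19.6″ = 43.32667′; 8 + 43.32667/60 = 8.7221111
  hemisphere S, so the sign is −
  λ: 14′ + 53″ = 14.88333′; 40 + 14.88333/60 = 40.2480556
  E ⇒ keep positive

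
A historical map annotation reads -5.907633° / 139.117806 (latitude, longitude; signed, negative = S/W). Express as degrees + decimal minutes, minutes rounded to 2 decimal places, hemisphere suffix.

Latitude is negative → S; |value| = 5.907633
Latitude: fractional part 0.907633 → 54.4580 minutes
λ: minutes = (139.117806 − 139) × 60 = 7.0684

5° 54.46′ S, 139° 7.07′ E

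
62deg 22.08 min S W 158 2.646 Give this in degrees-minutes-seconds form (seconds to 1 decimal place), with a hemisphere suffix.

φ: fractional minutes 0.08000 × 60 = 4.800″
Lon: 2.64600′ → 2′ and 0.64600 × 60 = 38.760″

62°22′4.8″ S, 158°02′38.8″ W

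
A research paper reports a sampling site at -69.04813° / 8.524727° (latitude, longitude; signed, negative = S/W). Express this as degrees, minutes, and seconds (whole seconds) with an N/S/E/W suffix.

69°02′53″ S, 8°31′29″ E

Latitude is negative → S; |value| = 69.048130
φ: 0.048130° → 2.88780′; 0.88780 × 60 = 53.27″
Lon: whole degrees 8; 31.48362′ → 31′ and 29.02″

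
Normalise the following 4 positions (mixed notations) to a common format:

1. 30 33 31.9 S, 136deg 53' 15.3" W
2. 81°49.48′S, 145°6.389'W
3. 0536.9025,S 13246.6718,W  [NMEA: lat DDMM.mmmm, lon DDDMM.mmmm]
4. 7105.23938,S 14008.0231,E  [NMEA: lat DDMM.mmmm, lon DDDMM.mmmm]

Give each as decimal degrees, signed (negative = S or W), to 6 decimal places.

Point 1:
  φ: 33′ + 31.9″ = 33.53167′; 30 + 33.53167/60 = 30.5588611
  S ⇒ negate
  Lon: 136 + 53/60 + 15.3/3600 = 136.8875833
  hemisphere W, so the sign is −
Point 2:
  Lat: 81 + 49.48/60 = 81.8246667
  hemisphere S, so the sign is −
  Longitude: 145 + 6.389/60 = 145.1064833
  W ⇒ negate
Point 3:
  Latitude: degrees = first 2 digits = 5, minutes = 36.9025; 5 + 36.9025/60 = 5.6150417
  hemisphere S, so the sign is −
  λ: split at 3 digits → 132° and 46.6718′; 132 + 46.6718/60 = 132.7778633
  hemisphere W, so the sign is −
Point 4:
  Lat: degrees = first 2 digits = 71, minutes = 5.23938; 71 + 5.23938/60 = 71.0873230
  S → negative
  Lon: degrees = first 3 digits = 140, minutes = 8.0231; 140 + 8.0231/60 = 140.1337183
  E → positive

1. -30.558861, -136.887583
2. -81.824667, -145.106483
3. -5.615042, -132.777863
4. -71.087323, 140.133718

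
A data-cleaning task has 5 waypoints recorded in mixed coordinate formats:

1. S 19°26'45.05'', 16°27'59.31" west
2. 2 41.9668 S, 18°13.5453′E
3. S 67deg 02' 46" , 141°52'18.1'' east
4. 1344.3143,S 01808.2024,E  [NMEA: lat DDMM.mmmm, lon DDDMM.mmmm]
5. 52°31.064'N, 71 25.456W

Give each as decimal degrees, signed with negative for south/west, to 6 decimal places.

Point 1:
  Lat: 26′ + 45.05″ = 26.75083′; 19 + 26.75083/60 = 19.4458472
  S ⇒ negate
  λ: 16 + 27/60 + 59.31/3600 = 16.4664750
  W ⇒ negate
Point 2:
  Latitude: 2 + 41.9668/60 = 2.6994467
  hemisphere S, so the sign is −
  Longitude: 13.5453′ = 0.225755°; total 18.2257550
  E → positive
Point 3:
  Lat: 67° + 2/60 + 46/3600 = 67 + 0.033333 + 0.012778 = 67.0461111
  S → negative
  Longitude: 52′ + 18.1″ = 52.30167′; 141 + 52.30167/60 = 141.8716944
  E → positive
Point 4:
  Latitude: split at 2 digits → 13° and 44.3143′; 13 + 44.3143/60 = 13.7385717
  S → negative
  Longitude: split at 3 digits → 018° and 8.2024′; 18 + 8.2024/60 = 18.1367067
  E → positive
Point 5:
  φ: 52 + 31.064/60 = 52.5177333
  N ⇒ keep positive
  Longitude: 71 + 25.456/60 = 71.4242667
  W ⇒ negate

1. -19.445847, -16.466475
2. -2.699447, 18.225755
3. -67.046111, 141.871694
4. -13.738572, 18.136707
5. 52.517733, -71.424267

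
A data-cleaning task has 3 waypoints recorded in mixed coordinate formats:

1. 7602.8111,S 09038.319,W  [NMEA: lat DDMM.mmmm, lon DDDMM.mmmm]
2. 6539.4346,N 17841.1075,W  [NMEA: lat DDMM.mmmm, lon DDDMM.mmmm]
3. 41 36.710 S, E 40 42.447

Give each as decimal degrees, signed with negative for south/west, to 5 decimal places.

1. -76.04685, -90.63865
2. 65.65724, -178.68513
3. -41.61183, 40.70745

Point 1:
  Lat: split at 2 digits → 76° and 2.8111′; 76 + 2.8111/60 = 76.046852
  S ⇒ negate
  Lon: degrees = first 3 digits = 90, minutes = 38.319; 90 + 38.319/60 = 90.638650
  W → negative
Point 2:
  Lat: degrees = first 2 digits = 65, minutes = 39.4346; 65 + 39.4346/60 = 65.657243
  N ⇒ keep positive
  λ: degrees = first 3 digits = 178, minutes = 41.1075; 178 + 41.1075/60 = 178.685125
  W → negative
Point 3:
  φ: 36.71′ = 0.611833°; total 41.611833
  hemisphere S, so the sign is −
  Longitude: 40 + 42.447/60 = 40.707450
  E → positive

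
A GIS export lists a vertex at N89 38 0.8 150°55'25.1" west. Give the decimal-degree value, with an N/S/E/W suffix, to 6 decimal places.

φ: 89° + 38/60 + 0.8/3600 = 89 + 0.633333 + 0.000222 = 89.6335556
Longitude: 55′ + 25.1″ = 55.41833′; 150 + 55.41833/60 = 150.9236389

89.633556° N, 150.923639° W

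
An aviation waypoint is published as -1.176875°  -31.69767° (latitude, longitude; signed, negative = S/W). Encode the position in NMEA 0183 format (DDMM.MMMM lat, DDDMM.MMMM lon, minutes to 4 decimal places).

Latitude is negative → S; |value| = 1.176875
φ: fractional part 0.176875 → 10.612500 minutes
Longitude is negative → W; |value| = 31.697670
λ: fractional part 0.697670 → 41.860200 minutes

0110.6125,S / 03141.8602,W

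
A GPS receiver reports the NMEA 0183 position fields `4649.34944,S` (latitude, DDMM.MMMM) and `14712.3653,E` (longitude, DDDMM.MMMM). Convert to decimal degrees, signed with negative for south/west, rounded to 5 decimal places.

-46.82249, 147.20609

Lat: split at 2 digits → 46° and 49.34944′; 46 + 49.34944/60 = 46.822491
S → negative
Longitude: degrees = first 3 digits = 147, minutes = 12.3653; 147 + 12.3653/60 = 147.206088
E ⇒ keep positive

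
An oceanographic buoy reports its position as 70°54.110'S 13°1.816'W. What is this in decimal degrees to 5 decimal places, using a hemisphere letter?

70.90183° S, 13.03027° W

φ: 54.11′ = 0.901833°; total 70.901833
Lon: 1.816′ = 0.030267°; total 13.030267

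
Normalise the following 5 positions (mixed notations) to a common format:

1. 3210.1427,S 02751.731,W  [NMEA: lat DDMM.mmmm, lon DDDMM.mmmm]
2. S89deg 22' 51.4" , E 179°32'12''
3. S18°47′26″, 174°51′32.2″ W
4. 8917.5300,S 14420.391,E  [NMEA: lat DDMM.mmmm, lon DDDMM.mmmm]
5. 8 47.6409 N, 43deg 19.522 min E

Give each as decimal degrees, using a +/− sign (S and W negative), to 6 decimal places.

Point 1:
  Latitude: split at 2 digits → 32° and 10.1427′; 32 + 10.1427/60 = 32.1690450
  S ⇒ negate
  λ: split at 3 digits → 027° and 51.731′; 27 + 51.731/60 = 27.8621833
  W → negative
Point 2:
  Latitude: 89° + 22/60 + 51.4/3600 = 89 + 0.366667 + 0.014278 = 89.3809444
  S → negative
  Longitude: 179 + 32/60 + 12/3600 = 179.5366667
  E ⇒ keep positive
Point 3:
  φ: 47′ + 26″ = 47.43333′; 18 + 47.43333/60 = 18.7905556
  S → negative
  Longitude: 51′ + 32.2″ = 51.53667′; 174 + 51.53667/60 = 174.8589444
  W → negative
Point 4:
  Lat: degrees = first 2 digits = 89, minutes = 17.53; 89 + 17.53/60 = 89.2921667
  S ⇒ negate
  Longitude: degrees = first 3 digits = 144, minutes = 20.391; 144 + 20.391/60 = 144.3398500
  E ⇒ keep positive
Point 5:
  φ: 47.6409′ = 0.794015°; total 8.7940150
  N ⇒ keep positive
  Longitude: 43 + 19.522/60 = 43.3253667
  E → positive

1. -32.169045, -27.862183
2. -89.380944, 179.536667
3. -18.790556, -174.858944
4. -89.292167, 144.339850
5. 8.794015, 43.325367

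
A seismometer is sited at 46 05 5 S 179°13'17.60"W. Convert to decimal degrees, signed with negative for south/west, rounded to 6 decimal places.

-46.084722, -179.221556

Lat: 46° + 5/60 + 5/3600 = 46 + 0.083333 + 0.001389 = 46.0847222
hemisphere S, so the sign is −
Lon: 179 + 13/60 + 17.6/3600 = 179.2215556
W → negative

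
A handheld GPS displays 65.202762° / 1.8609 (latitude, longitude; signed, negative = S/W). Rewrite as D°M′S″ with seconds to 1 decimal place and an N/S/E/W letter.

65°12′9.9″ N, 1°51′39.2″ E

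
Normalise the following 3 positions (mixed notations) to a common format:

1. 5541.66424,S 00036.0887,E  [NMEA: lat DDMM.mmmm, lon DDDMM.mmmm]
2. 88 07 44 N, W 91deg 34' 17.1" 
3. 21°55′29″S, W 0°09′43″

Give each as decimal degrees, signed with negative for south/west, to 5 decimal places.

1. -55.69440, 0.60148
2. 88.12889, -91.57142
3. -21.92472, -0.16194

Point 1:
  φ: split at 2 digits → 55° and 41.66424′; 55 + 41.66424/60 = 55.694404
  S ⇒ negate
  Lon: degrees = first 3 digits = 0, minutes = 36.0887; 0 + 36.0887/60 = 0.601478
  E ⇒ keep positive
Point 2:
  φ: 7′ + 44″ = 7.73333′; 88 + 7.73333/60 = 88.128889
  N → positive
  Longitude: 91 + 34/60 + 17.1/3600 = 91.571417
  W ⇒ negate
Point 3:
  φ: 21 + 55/60 + 29/3600 = 21.924722
  hemisphere S, so the sign is −
  Lon: 9′ + 43″ = 9.71667′; 0 + 9.71667/60 = 0.161944
  hemisphere W, so the sign is −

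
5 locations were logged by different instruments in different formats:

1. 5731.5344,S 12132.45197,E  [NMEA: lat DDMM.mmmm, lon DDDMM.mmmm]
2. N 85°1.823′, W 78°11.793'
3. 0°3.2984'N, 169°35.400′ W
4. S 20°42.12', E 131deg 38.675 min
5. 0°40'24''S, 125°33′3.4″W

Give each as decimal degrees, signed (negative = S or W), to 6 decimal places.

1. -57.525573, 121.540866
2. 85.030383, -78.196550
3. 0.054973, -169.590000
4. -20.702000, 131.644583
5. -0.673333, -125.550944

Point 1:
  Lat: degrees = first 2 digits = 57, minutes = 31.5344; 57 + 31.5344/60 = 57.5255733
  S ⇒ negate
  Longitude: degrees = first 3 digits = 121, minutes = 32.45197; 121 + 32.45197/60 = 121.5408662
  E → positive
Point 2:
  φ: 1.823′ = 0.030383°; total 85.0303833
  N → positive
  λ: 78 + 11.793/60 = 78.1965500
  hemisphere W, so the sign is −
Point 3:
  φ: 0 + 3.2984/60 = 0.0549733
  N ⇒ keep positive
  λ: 35.4′ = 0.590000°; total 169.5900000
  W → negative
Point 4:
  φ: 42.12′ = 0.702000°; total 20.7020000
  S → negative
  λ: 131 + 38.675/60 = 131.6445833
  E → positive
Point 5:
  Latitude: 40′ + 24″ = 40.40000′; 0 + 40.40000/60 = 0.6733333
  S ⇒ negate
  Lon: 125° + 33/60 + 3.4/3600 = 125 + 0.550000 + 0.000944 = 125.5509444
  W ⇒ negate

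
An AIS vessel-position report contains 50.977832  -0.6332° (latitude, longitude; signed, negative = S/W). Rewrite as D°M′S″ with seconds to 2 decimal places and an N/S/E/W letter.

50°58′40.20″ N, 0°37′59.52″ W

Latitude: 0.977832° → 58.66992′; 0.66992 × 60 = 40.1952″
Longitude is negative → W; |value| = 0.633200
λ: whole degrees 0; 37.99200′ → 37′ and 59.5200″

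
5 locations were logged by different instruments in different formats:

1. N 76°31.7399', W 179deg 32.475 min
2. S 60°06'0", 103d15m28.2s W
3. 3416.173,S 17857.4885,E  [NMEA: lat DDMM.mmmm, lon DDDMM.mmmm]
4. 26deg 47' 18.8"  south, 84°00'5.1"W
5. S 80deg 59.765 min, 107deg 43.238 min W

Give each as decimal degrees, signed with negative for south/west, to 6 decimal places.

1. 76.528998, -179.541250
2. -60.100000, -103.257833
3. -34.269550, 178.958142
4. -26.788556, -84.001417
5. -80.996083, -107.720633

Point 1:
  Latitude: 76 + 31.7399/60 = 76.5289983
  N → positive
  Longitude: 179 + 32.475/60 = 179.5412500
  hemisphere W, so the sign is −
Point 2:
  Lat: 60° + 6/60 + 0/3600 = 60 + 0.100000 + 0.000000 = 60.1000000
  S ⇒ negate
  Longitude: 103 + 15/60 + 28.2/3600 = 103.2578333
  hemisphere W, so the sign is −
Point 3:
  Latitude: split at 2 digits → 34° and 16.173′; 34 + 16.173/60 = 34.2695500
  hemisphere S, so the sign is −
  λ: split at 3 digits → 178° and 57.4885′; 178 + 57.4885/60 = 178.9581417
  E → positive
Point 4:
  Latitude: 47′ + 18.8″ = 47.31333′; 26 + 47.31333/60 = 26.7885556
  S → negative
  Lon: 84 + 0/60 + 5.1/3600 = 84.0014167
  W ⇒ negate
Point 5:
  Latitude: 80 + 59.765/60 = 80.9960833
  hemisphere S, so the sign is −
  Lon: 43.238′ = 0.720633°; total 107.7206333
  W → negative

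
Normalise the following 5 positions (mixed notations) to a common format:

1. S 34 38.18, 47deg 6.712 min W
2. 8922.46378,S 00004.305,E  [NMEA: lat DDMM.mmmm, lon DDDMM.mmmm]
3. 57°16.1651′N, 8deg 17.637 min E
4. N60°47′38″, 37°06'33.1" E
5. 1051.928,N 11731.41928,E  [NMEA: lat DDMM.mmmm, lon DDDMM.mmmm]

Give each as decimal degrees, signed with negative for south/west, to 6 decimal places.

1. -34.636333, -47.111867
2. -89.374396, 0.071750
3. 57.269418, 8.293950
4. 60.793889, 37.109194
5. 10.865467, 117.523655

Point 1:
  φ: 34 + 38.18/60 = 34.6363333
  S → negative
  Longitude: 6.712′ = 0.111867°; total 47.1118667
  W ⇒ negate
Point 2:
  φ: split at 2 digits → 89° and 22.46378′; 89 + 22.46378/60 = 89.3743963
  S ⇒ negate
  Lon: degrees = first 3 digits = 0, minutes = 4.305; 0 + 4.305/60 = 0.0717500
  E ⇒ keep positive
Point 3:
  Latitude: 16.1651′ = 0.269418°; total 57.2694183
  N → positive
  λ: 8 + 17.637/60 = 8.2939500
  E ⇒ keep positive
Point 4:
  Latitude: 47′ + 38″ = 47.63333′; 60 + 47.63333/60 = 60.7938889
  N ⇒ keep positive
  λ: 37 + 6/60 + 33.1/3600 = 37.1091944
  E ⇒ keep positive
Point 5:
  Lat: split at 2 digits → 10° and 51.928′; 10 + 51.928/60 = 10.8654667
  N ⇒ keep positive
  Longitude: degrees = first 3 digits = 117, minutes = 31.41928; 117 + 31.41928/60 = 117.5236547
  E → positive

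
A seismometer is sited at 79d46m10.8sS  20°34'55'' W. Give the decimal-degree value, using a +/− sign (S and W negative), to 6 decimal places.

Latitude: 79 + 46/60 + 10.8/3600 = 79.7696667
hemisphere S, so the sign is −
Lon: 34′ + 55″ = 34.91667′; 20 + 34.91667/60 = 20.5819444
hemisphere W, so the sign is −

-79.769667, -20.581944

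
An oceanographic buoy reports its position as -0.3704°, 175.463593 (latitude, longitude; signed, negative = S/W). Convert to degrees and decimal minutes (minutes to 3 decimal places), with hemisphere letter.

0° 22.224′ S, 175° 27.816′ E

Latitude is negative → S; |value| = 0.370400
Lat: fractional part 0.370400 → 22.22400 minutes
Longitude: fractional part 0.463593 → 27.81558 minutes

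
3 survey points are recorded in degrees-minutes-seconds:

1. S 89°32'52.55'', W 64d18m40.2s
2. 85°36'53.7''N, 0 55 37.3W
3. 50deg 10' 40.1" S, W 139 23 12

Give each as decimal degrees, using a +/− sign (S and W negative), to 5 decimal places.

Point 1:
  Latitude: 32′ + 52.55″ = 32.87583′; 89 + 32.87583/60 = 89.547931
  S → negative
  λ: 64 + 18/60 + 40.2/3600 = 64.311167
  W → negative
Point 2:
  Latitude: 85° + 36/60 + 53.7/3600 = 85 + 0.600000 + 0.014917 = 85.614917
  N ⇒ keep positive
  λ: 0° + 55/60 + 37.3/3600 = 0 + 0.916667 + 0.010361 = 0.927028
  W ⇒ negate
Point 3:
  Latitude: 50 + 10/60 + 40.1/3600 = 50.177806
  hemisphere S, so the sign is −
  Longitude: 23′ + 12″ = 23.20000′; 139 + 23.20000/60 = 139.386667
  W → negative

1. -89.54793, -64.31117
2. 85.61492, -0.92703
3. -50.17781, -139.38667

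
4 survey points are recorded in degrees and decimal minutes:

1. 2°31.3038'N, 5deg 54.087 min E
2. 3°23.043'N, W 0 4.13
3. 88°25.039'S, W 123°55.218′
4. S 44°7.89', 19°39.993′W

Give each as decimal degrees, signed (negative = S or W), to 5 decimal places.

1. 2.52173, 5.90145
2. 3.38405, -0.06883
3. -88.41732, -123.92030
4. -44.13150, -19.66655

Point 1:
  Lat: 31.3038′ = 0.521730°; total 2.521730
  N → positive
  Longitude: 5 + 54.087/60 = 5.901450
  E ⇒ keep positive
Point 2:
  Lat: 3 + 23.043/60 = 3.384050
  N → positive
  Longitude: 0 + 4.13/60 = 0.068833
  hemisphere W, so the sign is −
Point 3:
  φ: 88 + 25.039/60 = 88.417317
  S → negative
  λ: 123 + 55.218/60 = 123.920300
  W → negative
Point 4:
  Latitude: 44 + 7.89/60 = 44.131500
  S → negative
  Lon: 39.993′ = 0.666550°; total 19.666550
  W → negative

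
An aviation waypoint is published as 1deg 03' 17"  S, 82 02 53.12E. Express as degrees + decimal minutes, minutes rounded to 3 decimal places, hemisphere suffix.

1° 3.283′ S, 82° 2.885′ E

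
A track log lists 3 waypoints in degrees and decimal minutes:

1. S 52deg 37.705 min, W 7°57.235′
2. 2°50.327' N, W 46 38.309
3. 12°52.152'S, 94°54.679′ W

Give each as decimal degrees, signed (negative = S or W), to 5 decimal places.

1. -52.62842, -7.95392
2. 2.83878, -46.63848
3. -12.86920, -94.91132

Point 1:
  Latitude: 52 + 37.705/60 = 52.628417
  hemisphere S, so the sign is −
  Longitude: 57.235′ = 0.953917°; total 7.953917
  hemisphere W, so the sign is −
Point 2:
  Latitude: 2 + 50.327/60 = 2.838783
  N ⇒ keep positive
  Lon: 38.309′ = 0.638483°; total 46.638483
  W → negative
Point 3:
  Lat: 52.152′ = 0.869200°; total 12.869200
  S → negative
  Lon: 54.679′ = 0.911317°; total 94.911317
  W → negative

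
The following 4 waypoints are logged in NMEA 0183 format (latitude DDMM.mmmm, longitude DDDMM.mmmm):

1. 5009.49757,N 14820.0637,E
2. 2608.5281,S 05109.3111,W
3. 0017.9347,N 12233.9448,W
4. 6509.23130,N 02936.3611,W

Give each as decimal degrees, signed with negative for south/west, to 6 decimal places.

1. 50.158293, 148.334395
2. -26.142135, -51.155185
3. 0.298912, -122.565747
4. 65.153855, -29.606018

Point 1:
  Lat: degrees = first 2 digits = 50, minutes = 9.49757; 50 + 9.49757/60 = 50.1582928
  N ⇒ keep positive
  Lon: degrees = first 3 digits = 148, minutes = 20.0637; 148 + 20.0637/60 = 148.3343950
  E ⇒ keep positive
Point 2:
  φ: split at 2 digits → 26° and 8.5281′; 26 + 8.5281/60 = 26.1421350
  S → negative
  Longitude: split at 3 digits → 051° and 9.3111′; 51 + 9.3111/60 = 51.1551850
  hemisphere W, so the sign is −
Point 3:
  Latitude: degrees = first 2 digits = 0, minutes = 17.9347; 0 + 17.9347/60 = 0.2989117
  N → positive
  Longitude: degrees = first 3 digits = 122, minutes = 33.9448; 122 + 33.9448/60 = 122.5657467
  W ⇒ negate
Point 4:
  φ: degrees = first 2 digits = 65, minutes = 9.2313; 65 + 9.2313/60 = 65.1538550
  N → positive
  Longitude: split at 3 digits → 029° and 36.3611′; 29 + 36.3611/60 = 29.6060183
  hemisphere W, so the sign is −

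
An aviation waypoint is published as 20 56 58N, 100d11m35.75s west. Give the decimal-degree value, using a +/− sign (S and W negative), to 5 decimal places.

20.94944, -100.19326

Latitude: 20° + 56/60 + 58/3600 = 20 + 0.933333 + 0.016111 = 20.949444
N → positive
λ: 11′ + 35.75″ = 11.59583′; 100 + 11.59583/60 = 100.193264
W ⇒ negate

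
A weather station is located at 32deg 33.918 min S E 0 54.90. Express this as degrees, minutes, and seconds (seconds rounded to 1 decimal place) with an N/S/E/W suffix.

φ: fractional minutes 0.91800 × 60 = 55.080″
Longitude: fractional minutes 0.90000 × 60 = 54.000″

32°33′55.1″ S, 0°54′54.0″ E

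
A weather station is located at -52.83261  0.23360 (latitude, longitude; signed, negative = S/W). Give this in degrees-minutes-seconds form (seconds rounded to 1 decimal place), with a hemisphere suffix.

52°49′57.4″ S, 0°14′1.0″ E

Latitude is negative → S; |value| = 52.832610
Latitude: whole degrees 52; 49.95660′ → 49′ and 57.396″
λ: 0.233600° → 14.01600′; 0.01600 × 60 = 0.960″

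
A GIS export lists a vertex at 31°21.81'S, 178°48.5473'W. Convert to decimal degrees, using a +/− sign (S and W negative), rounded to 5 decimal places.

Lat: 21.81′ = 0.363500°; total 31.363500
hemisphere S, so the sign is −
Lon: 178 + 48.5473/60 = 178.809122
W ⇒ negate

-31.36350, -178.80912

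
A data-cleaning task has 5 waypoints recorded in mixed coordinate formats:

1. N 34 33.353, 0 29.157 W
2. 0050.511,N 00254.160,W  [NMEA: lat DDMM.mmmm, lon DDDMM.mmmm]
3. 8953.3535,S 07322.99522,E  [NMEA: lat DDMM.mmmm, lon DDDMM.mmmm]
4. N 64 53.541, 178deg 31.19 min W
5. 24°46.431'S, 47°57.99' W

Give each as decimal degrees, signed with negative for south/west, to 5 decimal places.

1. 34.55588, -0.48595
2. 0.84185, -2.90267
3. -89.88923, 73.38325
4. 64.89235, -178.51983
5. -24.77385, -47.96650

Point 1:
  Latitude: 33.353′ = 0.555883°; total 34.555883
  N → positive
  λ: 0 + 29.157/60 = 0.485950
  W ⇒ negate
Point 2:
  Lat: degrees = first 2 digits = 0, minutes = 50.511; 0 + 50.511/60 = 0.841850
  N → positive
  Longitude: degrees = first 3 digits = 2, minutes = 54.16; 2 + 54.16/60 = 2.902667
  W → negative
Point 3:
  Lat: degrees = first 2 digits = 89, minutes = 53.3535; 89 + 53.3535/60 = 89.889225
  S → negative
  λ: split at 3 digits → 073° and 22.99522′; 73 + 22.99522/60 = 73.383254
  E ⇒ keep positive
Point 4:
  φ: 64 + 53.541/60 = 64.892350
  N ⇒ keep positive
  Longitude: 178 + 31.19/60 = 178.519833
  W → negative
Point 5:
  Latitude: 24 + 46.431/60 = 24.773850
  S → negative
  Longitude: 47 + 57.99/60 = 47.966500
  W → negative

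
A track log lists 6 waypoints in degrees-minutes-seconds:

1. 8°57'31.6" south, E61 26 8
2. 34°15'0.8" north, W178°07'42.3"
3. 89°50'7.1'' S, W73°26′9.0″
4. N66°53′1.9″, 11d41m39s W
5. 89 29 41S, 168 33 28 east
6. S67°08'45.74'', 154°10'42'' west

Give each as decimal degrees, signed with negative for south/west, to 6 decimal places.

1. -8.958778, 61.435556
2. 34.250222, -178.128417
3. -89.835306, -73.435833
4. 66.883861, -11.694167
5. -89.494722, 168.557778
6. -67.146039, -154.178333

Point 1:
  Latitude: 57′ + 31.6″ = 57.52667′; 8 + 57.52667/60 = 8.9587778
  hemisphere S, so the sign is −
  Longitude: 26′ + 8″ = 26.13333′; 61 + 26.13333/60 = 61.4355556
  E ⇒ keep positive
Point 2:
  Lat: 15′ + 0.8″ = 15.01333′; 34 + 15.01333/60 = 34.2502222
  N → positive
  Longitude: 178° + 7/60 + 42.3/3600 = 178 + 0.116667 + 0.011750 = 178.1284167
  W → negative
Point 3:
  Lat: 89° + 50/60 + 7.1/3600 = 89 + 0.833333 + 0.001972 = 89.8353056
  hemisphere S, so the sign is −
  Longitude: 73 + 26/60 + 9/3600 = 73.4358333
  W ⇒ negate
Point 4:
  Lat: 66 + 53/60 + 1.9/3600 = 66.8838611
  N ⇒ keep positive
  Lon: 11° + 41/60 + 39/3600 = 11 + 0.683333 + 0.010833 = 11.6941667
  hemisphere W, so the sign is −
Point 5:
  φ: 89° + 29/60 + 41/3600 = 89 + 0.483333 + 0.011389 = 89.4947222
  hemisphere S, so the sign is −
  λ: 168 + 33/60 + 28/3600 = 168.5577778
  E ⇒ keep positive
Point 6:
  Latitude: 67 + 8/60 + 45.74/3600 = 67.1460389
  hemisphere S, so the sign is −
  λ: 10′ + 42″ = 10.70000′; 154 + 10.70000/60 = 154.1783333
  W → negative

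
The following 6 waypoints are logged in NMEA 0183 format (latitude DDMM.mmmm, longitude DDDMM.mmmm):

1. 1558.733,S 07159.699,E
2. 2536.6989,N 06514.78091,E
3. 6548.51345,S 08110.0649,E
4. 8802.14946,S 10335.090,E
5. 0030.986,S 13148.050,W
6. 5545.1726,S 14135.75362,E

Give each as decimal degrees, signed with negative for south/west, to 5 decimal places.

1. -15.97888, 71.99498
2. 25.61165, 65.24635
3. -65.80856, 81.16775
4. -88.03582, 103.58483
5. -0.51643, -131.80083
6. -55.75288, 141.59589

Point 1:
  Latitude: degrees = first 2 digits = 15, minutes = 58.733; 15 + 58.733/60 = 15.978883
  S → negative
  Longitude: degrees = first 3 digits = 71, minutes = 59.699; 71 + 59.699/60 = 71.994983
  E ⇒ keep positive
Point 2:
  φ: split at 2 digits → 25° and 36.6989′; 25 + 36.6989/60 = 25.611648
  N ⇒ keep positive
  Lon: split at 3 digits → 065° and 14.78091′; 65 + 14.78091/60 = 65.246349
  E → positive
Point 3:
  Lat: split at 2 digits → 65° and 48.51345′; 65 + 48.51345/60 = 65.808558
  S → negative
  Lon: split at 3 digits → 081° and 10.0649′; 81 + 10.0649/60 = 81.167748
  E → positive
Point 4:
  Lat: split at 2 digits → 88° and 2.14946′; 88 + 2.14946/60 = 88.035824
  S ⇒ negate
  Longitude: split at 3 digits → 103° and 35.09′; 103 + 35.09/60 = 103.584833
  E ⇒ keep positive
Point 5:
  φ: split at 2 digits → 00° and 30.986′; 0 + 30.986/60 = 0.516433
  S ⇒ negate
  Lon: degrees = first 3 digits = 131, minutes = 48.05; 131 + 48.05/60 = 131.800833
  W ⇒ negate
Point 6:
  Lat: degrees = first 2 digits = 55, minutes = 45.1726; 55 + 45.1726/60 = 55.752877
  S ⇒ negate
  Lon: degrees = first 3 digits = 141, minutes = 35.75362; 141 + 35.75362/60 = 141.595894
  E ⇒ keep positive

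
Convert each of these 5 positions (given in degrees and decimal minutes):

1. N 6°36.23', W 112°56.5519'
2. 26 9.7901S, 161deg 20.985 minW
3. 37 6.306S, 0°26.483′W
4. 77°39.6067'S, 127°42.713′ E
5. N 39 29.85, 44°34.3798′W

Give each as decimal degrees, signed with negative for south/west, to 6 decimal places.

Point 1:
  Lat: 36.23′ = 0.603833°; total 6.6038333
  N ⇒ keep positive
  λ: 56.5519′ = 0.942532°; total 112.9425317
  W ⇒ negate
Point 2:
  Lat: 9.7901′ = 0.163168°; total 26.1631683
  hemisphere S, so the sign is −
  Longitude: 161 + 20.985/60 = 161.3497500
  W ⇒ negate
Point 3:
  Latitude: 6.306′ = 0.105100°; total 37.1051000
  S ⇒ negate
  Longitude: 26.483′ = 0.441383°; total 0.4413833
  W → negative
Point 4:
  Lat: 77 + 39.6067/60 = 77.6601117
  S → negative
  λ: 127 + 42.713/60 = 127.7118833
  E ⇒ keep positive
Point 5:
  Latitude: 39 + 29.85/60 = 39.4975000
  N → positive
  Longitude: 34.3798′ = 0.572997°; total 44.5729967
  hemisphere W, so the sign is −

1. 6.603833, -112.942532
2. -26.163168, -161.349750
3. -37.105100, -0.441383
4. -77.660112, 127.711883
5. 39.497500, -44.572997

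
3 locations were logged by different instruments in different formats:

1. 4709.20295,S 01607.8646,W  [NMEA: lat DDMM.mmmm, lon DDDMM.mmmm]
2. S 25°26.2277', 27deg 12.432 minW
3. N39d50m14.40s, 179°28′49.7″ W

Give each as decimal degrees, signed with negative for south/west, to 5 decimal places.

Point 1:
  Latitude: split at 2 digits → 47° and 9.20295′; 47 + 9.20295/60 = 47.153383
  S ⇒ negate
  Lon: split at 3 digits → 016° and 7.8646′; 16 + 7.8646/60 = 16.131077
  W → negative
Point 2:
  Latitude: 26.2277′ = 0.437128°; total 25.437128
  S → negative
  Longitude: 12.432′ = 0.207200°; total 27.207200
  W → negative
Point 3:
  Lat: 39° + 50/60 + 14.4/3600 = 39 + 0.833333 + 0.004000 = 39.837333
  N → positive
  Longitude: 179 + 28/60 + 49.7/3600 = 179.480472
  hemisphere W, so the sign is −

1. -47.15338, -16.13108
2. -25.43713, -27.20720
3. 39.83733, -179.48047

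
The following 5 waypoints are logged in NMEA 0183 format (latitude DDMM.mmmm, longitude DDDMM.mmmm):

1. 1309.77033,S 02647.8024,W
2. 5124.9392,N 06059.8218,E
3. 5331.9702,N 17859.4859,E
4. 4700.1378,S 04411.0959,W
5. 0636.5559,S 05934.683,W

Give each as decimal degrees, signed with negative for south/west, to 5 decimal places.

1. -13.16284, -26.79671
2. 51.41565, 60.99703
3. 53.53284, 178.99143
4. -47.00230, -44.18493
5. -6.60927, -59.57805

Point 1:
  φ: degrees = first 2 digits = 13, minutes = 9.77033; 13 + 9.77033/60 = 13.162839
  S ⇒ negate
  λ: degrees = first 3 digits = 26, minutes = 47.8024; 26 + 47.8024/60 = 26.796707
  W ⇒ negate
Point 2:
  Latitude: degrees = first 2 digits = 51, minutes = 24.9392; 51 + 24.9392/60 = 51.415653
  N ⇒ keep positive
  λ: split at 3 digits → 060° and 59.8218′; 60 + 59.8218/60 = 60.997030
  E ⇒ keep positive
Point 3:
  Latitude: degrees = first 2 digits = 53, minutes = 31.9702; 53 + 31.9702/60 = 53.532837
  N ⇒ keep positive
  Lon: degrees = first 3 digits = 178, minutes = 59.4859; 178 + 59.4859/60 = 178.991432
  E → positive
Point 4:
  Latitude: split at 2 digits → 47° and 0.1378′; 47 + 0.1378/60 = 47.002297
  S → negative
  λ: split at 3 digits → 044° and 11.0959′; 44 + 11.0959/60 = 44.184932
  hemisphere W, so the sign is −
Point 5:
  Lat: split at 2 digits → 06° and 36.5559′; 6 + 36.5559/60 = 6.609265
  hemisphere S, so the sign is −
  Lon: split at 3 digits → 059° and 34.683′; 59 + 34.683/60 = 59.578050
  hemisphere W, so the sign is −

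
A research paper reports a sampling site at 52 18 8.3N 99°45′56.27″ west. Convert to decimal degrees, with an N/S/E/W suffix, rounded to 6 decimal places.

Latitude: 18′ + 8.3″ = 18.13833′; 52 + 18.13833/60 = 52.3023056
Longitude: 99° + 45/60 + 56.27/3600 = 99 + 0.750000 + 0.015631 = 99.7656306

52.302306° N, 99.765631° W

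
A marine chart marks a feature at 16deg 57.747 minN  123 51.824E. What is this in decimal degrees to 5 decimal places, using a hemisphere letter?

16.96245° N, 123.86373° E

Lat: 16 + 57.747/60 = 16.962450
Lon: 123 + 51.824/60 = 123.863733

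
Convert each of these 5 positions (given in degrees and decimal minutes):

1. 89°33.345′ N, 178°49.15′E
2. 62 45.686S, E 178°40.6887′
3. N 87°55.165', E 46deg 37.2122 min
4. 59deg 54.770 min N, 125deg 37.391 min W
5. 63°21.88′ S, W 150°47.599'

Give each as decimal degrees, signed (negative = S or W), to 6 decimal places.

1. 89.555750, 178.819167
2. -62.761433, 178.678145
3. 87.919417, 46.620203
4. 59.912833, -125.623183
5. -63.364667, -150.793317

Point 1:
  Lat: 33.345′ = 0.555750°; total 89.5557500
  N ⇒ keep positive
  Longitude: 49.15′ = 0.819167°; total 178.8191667
  E ⇒ keep positive
Point 2:
  Lat: 62 + 45.686/60 = 62.7614333
  hemisphere S, so the sign is −
  Longitude: 178 + 40.6887/60 = 178.6781450
  E ⇒ keep positive
Point 3:
  φ: 55.165′ = 0.919417°; total 87.9194167
  N ⇒ keep positive
  Lon: 46 + 37.2122/60 = 46.6202033
  E → positive
Point 4:
  Lat: 54.77′ = 0.912833°; total 59.9128333
  N → positive
  Lon: 125 + 37.391/60 = 125.6231833
  hemisphere W, so the sign is −
Point 5:
  Lat: 21.88′ = 0.364667°; total 63.3646667
  S ⇒ negate
  Longitude: 47.599′ = 0.793317°; total 150.7933167
  W → negative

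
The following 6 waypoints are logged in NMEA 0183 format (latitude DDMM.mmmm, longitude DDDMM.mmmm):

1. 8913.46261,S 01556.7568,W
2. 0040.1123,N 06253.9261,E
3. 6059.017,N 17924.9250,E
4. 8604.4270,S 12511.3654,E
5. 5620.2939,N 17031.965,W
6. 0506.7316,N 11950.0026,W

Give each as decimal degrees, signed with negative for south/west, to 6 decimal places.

1. -89.224377, -15.945947
2. 0.668538, 62.898768
3. 60.983617, 179.415417
4. -86.073783, 125.189423
5. 56.338232, -170.532750
6. 5.112193, -119.833377

Point 1:
  Lat: degrees = first 2 digits = 89, minutes = 13.46261; 89 + 13.46261/60 = 89.2243768
  S → negative
  Longitude: degrees = first 3 digits = 15, minutes = 56.7568; 15 + 56.7568/60 = 15.9459467
  W ⇒ negate
Point 2:
  φ: split at 2 digits → 00° and 40.1123′; 0 + 40.1123/60 = 0.6685383
  N ⇒ keep positive
  λ: degrees = first 3 digits = 62, minutes = 53.9261; 62 + 53.9261/60 = 62.8987683
  E ⇒ keep positive
Point 3:
  Latitude: split at 2 digits → 60° and 59.017′; 60 + 59.017/60 = 60.9836167
  N → positive
  Lon: degrees = first 3 digits = 179, minutes = 24.925; 179 + 24.925/60 = 179.4154167
  E → positive
Point 4:
  φ: degrees = first 2 digits = 86, minutes = 4.427; 86 + 4.427/60 = 86.0737833
  hemisphere S, so the sign is −
  Lon: degrees = first 3 digits = 125, minutes = 11.3654; 125 + 11.3654/60 = 125.1894233
  E → positive
Point 5:
  φ: split at 2 digits → 56° and 20.2939′; 56 + 20.2939/60 = 56.3382317
  N ⇒ keep positive
  Lon: degrees = first 3 digits = 170, minutes = 31.965; 170 + 31.965/60 = 170.5327500
  hemisphere W, so the sign is −
Point 6:
  φ: split at 2 digits → 05° and 6.7316′; 5 + 6.7316/60 = 5.1121933
  N → positive
  λ: split at 3 digits → 119° and 50.0026′; 119 + 50.0026/60 = 119.8333767
  W → negative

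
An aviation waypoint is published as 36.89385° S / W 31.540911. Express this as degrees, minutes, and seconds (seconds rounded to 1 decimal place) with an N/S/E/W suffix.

Lat: 0.893850 × 60 = 53.63100′ → 53′, remainder × 60 = 37.860″
Longitude: 0.540911 × 60 = 32.45466′ → 32′, remainder × 60 = 27.280″

36°53′37.9″ S, 31°32′27.3″ W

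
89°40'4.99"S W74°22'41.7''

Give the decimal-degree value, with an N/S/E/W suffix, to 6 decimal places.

89.668053° S, 74.378250° W

φ: 89 + 40/60 + 4.99/3600 = 89.6680528
Lon: 74 + 22/60 + 41.7/3600 = 74.3782500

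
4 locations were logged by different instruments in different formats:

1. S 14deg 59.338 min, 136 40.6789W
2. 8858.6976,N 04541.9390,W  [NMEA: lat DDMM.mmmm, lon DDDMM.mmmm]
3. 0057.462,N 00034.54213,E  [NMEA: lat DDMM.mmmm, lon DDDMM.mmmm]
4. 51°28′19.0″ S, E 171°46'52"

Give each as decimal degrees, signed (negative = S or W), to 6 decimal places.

1. -14.988967, -136.677982
2. 88.978293, -45.698983
3. 0.957700, 0.575702
4. -51.471944, 171.781111

Point 1:
  Lat: 14 + 59.338/60 = 14.9889667
  hemisphere S, so the sign is −
  λ: 136 + 40.6789/60 = 136.6779817
  hemisphere W, so the sign is −
Point 2:
  φ: split at 2 digits → 88° and 58.6976′; 88 + 58.6976/60 = 88.9782933
  N ⇒ keep positive
  Lon: degrees = first 3 digits = 45, minutes = 41.939; 45 + 41.939/60 = 45.6989833
  W ⇒ negate
Point 3:
  Latitude: split at 2 digits → 00° and 57.462′; 0 + 57.462/60 = 0.9577000
  N → positive
  Lon: split at 3 digits → 000° and 34.54213′; 0 + 34.54213/60 = 0.5757022
  E → positive
Point 4:
  Lat: 28′ + 19″ = 28.31667′; 51 + 28.31667/60 = 51.4719444
  S ⇒ negate
  Lon: 171° + 46/60 + 52/3600 = 171 + 0.766667 + 0.014444 = 171.7811111
  E → positive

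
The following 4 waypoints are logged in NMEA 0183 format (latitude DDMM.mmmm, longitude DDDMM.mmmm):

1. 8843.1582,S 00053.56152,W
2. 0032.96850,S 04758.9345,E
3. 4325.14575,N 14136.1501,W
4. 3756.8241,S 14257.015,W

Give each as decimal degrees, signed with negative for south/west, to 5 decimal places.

Point 1:
  φ: split at 2 digits → 88° and 43.1582′; 88 + 43.1582/60 = 88.719303
  S ⇒ negate
  λ: split at 3 digits → 000° and 53.56152′; 0 + 53.56152/60 = 0.892692
  hemisphere W, so the sign is −
Point 2:
  φ: degrees = first 2 digits = 0, minutes = 32.9685; 0 + 32.9685/60 = 0.549475
  hemisphere S, so the sign is −
  Longitude: split at 3 digits → 047° and 58.9345′; 47 + 58.9345/60 = 47.982242
  E ⇒ keep positive
Point 3:
  Lat: degrees = first 2 digits = 43, minutes = 25.14575; 43 + 25.14575/60 = 43.419096
  N ⇒ keep positive
  λ: degrees = first 3 digits = 141, minutes = 36.1501; 141 + 36.1501/60 = 141.602502
  hemisphere W, so the sign is −
Point 4:
  Latitude: degrees = first 2 digits = 37, minutes = 56.8241; 37 + 56.8241/60 = 37.947068
  hemisphere S, so the sign is −
  λ: split at 3 digits → 142° and 57.015′; 142 + 57.015/60 = 142.950250
  W ⇒ negate

1. -88.71930, -0.89269
2. -0.54948, 47.98224
3. 43.41910, -141.60250
4. -37.94707, -142.95025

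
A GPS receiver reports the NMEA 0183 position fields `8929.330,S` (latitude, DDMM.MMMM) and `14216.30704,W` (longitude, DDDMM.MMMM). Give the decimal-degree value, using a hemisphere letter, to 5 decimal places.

φ: degrees = first 2 digits = 89, minutes = 29.33; 89 + 29.33/60 = 89.488833
Lon: degrees = first 3 digits = 142, minutes = 16.30704; 142 + 16.30704/60 = 142.271784

89.48883° S, 142.27178° W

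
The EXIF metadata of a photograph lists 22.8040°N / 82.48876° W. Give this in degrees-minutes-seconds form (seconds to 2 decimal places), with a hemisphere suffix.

22°48′14.40″ N, 82°29′19.54″ W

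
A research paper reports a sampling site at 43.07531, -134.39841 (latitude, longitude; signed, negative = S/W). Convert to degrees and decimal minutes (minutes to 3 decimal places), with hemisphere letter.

Latitude: fractional part 0.075310 → 4.51860 minutes
Longitude is negative → W; |value| = 134.398410
λ: 134° + 0.398410 × 60 = 134° 23.90460′

43° 4.519′ N, 134° 23.905′ W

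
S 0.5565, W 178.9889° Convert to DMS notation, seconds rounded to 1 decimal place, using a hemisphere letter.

Latitude: 0.556500 × 60 = 33.39000′ → 33′, remainder × 60 = 23.400″
Longitude: 0.988900 × 60 = 59.33400′ → 59′, remainder × 60 = 20.040″

0°33′23.4″ S, 178°59′20.0″ W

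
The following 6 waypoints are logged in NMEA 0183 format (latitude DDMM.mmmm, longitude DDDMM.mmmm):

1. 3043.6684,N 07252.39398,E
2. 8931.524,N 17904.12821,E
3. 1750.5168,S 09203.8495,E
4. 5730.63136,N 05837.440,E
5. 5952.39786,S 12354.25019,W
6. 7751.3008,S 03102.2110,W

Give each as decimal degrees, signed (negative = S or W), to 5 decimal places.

Point 1:
  φ: split at 2 digits → 30° and 43.6684′; 30 + 43.6684/60 = 30.727807
  N ⇒ keep positive
  Lon: split at 3 digits → 072° and 52.39398′; 72 + 52.39398/60 = 72.873233
  E ⇒ keep positive
Point 2:
  φ: degrees = first 2 digits = 89, minutes = 31.524; 89 + 31.524/60 = 89.525400
  N → positive
  Longitude: degrees = first 3 digits = 179, minutes = 4.12821; 179 + 4.12821/60 = 179.068804
  E → positive
Point 3:
  Lat: split at 2 digits → 17° and 50.5168′; 17 + 50.5168/60 = 17.841947
  S → negative
  Longitude: degrees = first 3 digits = 92, minutes = 3.8495; 92 + 3.8495/60 = 92.064158
  E → positive
Point 4:
  Lat: split at 2 digits → 57° and 30.63136′; 57 + 30.63136/60 = 57.510523
  N → positive
  λ: degrees = first 3 digits = 58, minutes = 37.44; 58 + 37.44/60 = 58.624000
  E ⇒ keep positive
Point 5:
  Latitude: split at 2 digits → 59° and 52.39786′; 59 + 52.39786/60 = 59.873298
  hemisphere S, so the sign is −
  Lon: degrees = first 3 digits = 123, minutes = 54.25019; 123 + 54.25019/60 = 123.904170
  W ⇒ negate
Point 6:
  Latitude: degrees = first 2 digits = 77, minutes = 51.3008; 77 + 51.3008/60 = 77.855013
  S ⇒ negate
  Lon: split at 3 digits → 031° and 2.211′; 31 + 2.211/60 = 31.036850
  W ⇒ negate

1. 30.72781, 72.87323
2. 89.52540, 179.06880
3. -17.84195, 92.06416
4. 57.51052, 58.62400
5. -59.87330, -123.90417
6. -77.85501, -31.03685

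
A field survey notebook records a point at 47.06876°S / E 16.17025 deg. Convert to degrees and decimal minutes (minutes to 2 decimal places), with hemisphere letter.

Lat: 47° + 0.068760 × 60 = 47° 4.1256′
λ: 16° + 0.170250 × 60 = 16° 10.2150′

47° 4.13′ S, 16° 10.22′ E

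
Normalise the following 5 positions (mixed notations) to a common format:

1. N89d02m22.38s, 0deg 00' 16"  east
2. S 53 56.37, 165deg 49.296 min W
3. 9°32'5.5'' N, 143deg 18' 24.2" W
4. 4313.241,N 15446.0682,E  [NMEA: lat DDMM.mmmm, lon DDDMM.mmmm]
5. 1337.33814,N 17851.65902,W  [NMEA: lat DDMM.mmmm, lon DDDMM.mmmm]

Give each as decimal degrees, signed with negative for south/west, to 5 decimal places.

1. 89.03955, 0.00444
2. -53.93950, -165.82160
3. 9.53486, -143.30672
4. 43.22068, 154.76780
5. 13.62230, -178.86098

Point 1:
  Latitude: 89° + 2/60 + 22.38/3600 = 89 + 0.033333 + 0.006217 = 89.039550
  N → positive
  λ: 0′ + 16″ = 0.26667′; 0 + 0.26667/60 = 0.004444
  E ⇒ keep positive
Point 2:
  φ: 53 + 56.37/60 = 53.939500
  hemisphere S, so the sign is −
  Longitude: 165 + 49.296/60 = 165.821600
  hemisphere W, so the sign is −
Point 3:
  Lat: 9° + 32/60 + 5.5/3600 = 9 + 0.533333 + 0.001528 = 9.534861
  N ⇒ keep positive
  Longitude: 143° + 18/60 + 24.2/3600 = 143 + 0.300000 + 0.006722 = 143.306722
  W ⇒ negate
Point 4:
  Latitude: split at 2 digits → 43° and 13.241′; 43 + 13.241/60 = 43.220683
  N ⇒ keep positive
  Longitude: degrees = first 3 digits = 154, minutes = 46.0682; 154 + 46.0682/60 = 154.767803
  E ⇒ keep positive
Point 5:
  Lat: split at 2 digits → 13° and 37.33814′; 13 + 37.33814/60 = 13.622302
  N ⇒ keep positive
  Longitude: degrees = first 3 digits = 178, minutes = 51.65902; 178 + 51.65902/60 = 178.860984
  W → negative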